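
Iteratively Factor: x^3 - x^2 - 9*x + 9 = (x - 1)*(x^2 - 9) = (x - 3)*(x - 1)*(x + 3)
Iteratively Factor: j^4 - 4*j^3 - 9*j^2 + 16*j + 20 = (j + 1)*(j^3 - 5*j^2 - 4*j + 20) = (j - 2)*(j + 1)*(j^2 - 3*j - 10) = (j - 5)*(j - 2)*(j + 1)*(j + 2)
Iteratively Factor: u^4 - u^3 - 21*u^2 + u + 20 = (u + 1)*(u^3 - 2*u^2 - 19*u + 20) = (u + 1)*(u + 4)*(u^2 - 6*u + 5) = (u - 1)*(u + 1)*(u + 4)*(u - 5)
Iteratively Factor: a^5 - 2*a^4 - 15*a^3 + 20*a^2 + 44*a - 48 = (a - 1)*(a^4 - a^3 - 16*a^2 + 4*a + 48) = (a - 4)*(a - 1)*(a^3 + 3*a^2 - 4*a - 12) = (a - 4)*(a - 1)*(a + 3)*(a^2 - 4) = (a - 4)*(a - 1)*(a + 2)*(a + 3)*(a - 2)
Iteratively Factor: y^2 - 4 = (y - 2)*(y + 2)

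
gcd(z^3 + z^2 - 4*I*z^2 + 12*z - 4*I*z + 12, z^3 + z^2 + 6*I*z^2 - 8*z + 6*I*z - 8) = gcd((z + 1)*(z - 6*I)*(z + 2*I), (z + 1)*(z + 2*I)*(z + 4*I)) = z^2 + z*(1 + 2*I) + 2*I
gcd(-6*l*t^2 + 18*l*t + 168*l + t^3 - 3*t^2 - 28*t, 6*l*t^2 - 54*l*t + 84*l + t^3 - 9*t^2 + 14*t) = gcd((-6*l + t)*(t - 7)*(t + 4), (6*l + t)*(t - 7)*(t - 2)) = t - 7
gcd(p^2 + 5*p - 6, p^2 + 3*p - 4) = p - 1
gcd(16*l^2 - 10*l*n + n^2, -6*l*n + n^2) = 1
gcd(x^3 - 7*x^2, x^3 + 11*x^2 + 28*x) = x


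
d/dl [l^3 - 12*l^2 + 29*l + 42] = 3*l^2 - 24*l + 29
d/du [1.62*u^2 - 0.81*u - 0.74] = 3.24*u - 0.81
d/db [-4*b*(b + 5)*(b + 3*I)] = -12*b^2 - b*(40 + 24*I) - 60*I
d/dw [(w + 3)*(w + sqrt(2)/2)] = 2*w + sqrt(2)/2 + 3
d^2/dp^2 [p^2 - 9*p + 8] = 2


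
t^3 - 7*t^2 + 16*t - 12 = (t - 3)*(t - 2)^2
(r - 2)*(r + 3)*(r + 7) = r^3 + 8*r^2 + r - 42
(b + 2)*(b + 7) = b^2 + 9*b + 14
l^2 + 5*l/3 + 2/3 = (l + 2/3)*(l + 1)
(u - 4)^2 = u^2 - 8*u + 16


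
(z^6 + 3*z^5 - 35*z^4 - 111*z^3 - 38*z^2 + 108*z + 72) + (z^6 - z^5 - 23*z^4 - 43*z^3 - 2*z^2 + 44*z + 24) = 2*z^6 + 2*z^5 - 58*z^4 - 154*z^3 - 40*z^2 + 152*z + 96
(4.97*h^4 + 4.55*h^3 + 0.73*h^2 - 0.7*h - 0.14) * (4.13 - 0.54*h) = -2.6838*h^5 + 18.0691*h^4 + 18.3973*h^3 + 3.3929*h^2 - 2.8154*h - 0.5782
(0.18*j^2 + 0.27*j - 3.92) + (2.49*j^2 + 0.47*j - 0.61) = 2.67*j^2 + 0.74*j - 4.53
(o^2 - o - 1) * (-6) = -6*o^2 + 6*o + 6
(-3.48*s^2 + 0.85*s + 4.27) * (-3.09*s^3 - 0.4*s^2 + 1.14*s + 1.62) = 10.7532*s^5 - 1.2345*s^4 - 17.5015*s^3 - 6.3766*s^2 + 6.2448*s + 6.9174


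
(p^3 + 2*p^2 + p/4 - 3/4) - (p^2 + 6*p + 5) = p^3 + p^2 - 23*p/4 - 23/4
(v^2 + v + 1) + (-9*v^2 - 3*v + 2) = -8*v^2 - 2*v + 3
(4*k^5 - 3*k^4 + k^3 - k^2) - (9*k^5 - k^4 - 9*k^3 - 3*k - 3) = -5*k^5 - 2*k^4 + 10*k^3 - k^2 + 3*k + 3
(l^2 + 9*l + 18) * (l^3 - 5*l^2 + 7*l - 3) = l^5 + 4*l^4 - 20*l^3 - 30*l^2 + 99*l - 54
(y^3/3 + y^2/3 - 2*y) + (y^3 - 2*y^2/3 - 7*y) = 4*y^3/3 - y^2/3 - 9*y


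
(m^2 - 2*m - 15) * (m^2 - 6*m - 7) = m^4 - 8*m^3 - 10*m^2 + 104*m + 105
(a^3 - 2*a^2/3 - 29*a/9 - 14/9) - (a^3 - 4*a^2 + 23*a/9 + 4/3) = 10*a^2/3 - 52*a/9 - 26/9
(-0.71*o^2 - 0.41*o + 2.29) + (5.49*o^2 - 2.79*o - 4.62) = 4.78*o^2 - 3.2*o - 2.33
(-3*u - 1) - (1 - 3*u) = -2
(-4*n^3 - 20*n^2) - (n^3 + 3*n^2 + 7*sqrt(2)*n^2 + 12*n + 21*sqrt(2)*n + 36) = -5*n^3 - 23*n^2 - 7*sqrt(2)*n^2 - 21*sqrt(2)*n - 12*n - 36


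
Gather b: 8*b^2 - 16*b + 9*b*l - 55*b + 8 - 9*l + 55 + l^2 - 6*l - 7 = 8*b^2 + b*(9*l - 71) + l^2 - 15*l + 56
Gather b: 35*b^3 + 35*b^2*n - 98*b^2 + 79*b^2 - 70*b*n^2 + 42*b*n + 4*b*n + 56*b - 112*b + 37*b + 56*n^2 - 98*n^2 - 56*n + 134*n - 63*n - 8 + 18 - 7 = 35*b^3 + b^2*(35*n - 19) + b*(-70*n^2 + 46*n - 19) - 42*n^2 + 15*n + 3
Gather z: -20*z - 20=-20*z - 20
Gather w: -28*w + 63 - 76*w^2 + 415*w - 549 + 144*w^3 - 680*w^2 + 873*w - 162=144*w^3 - 756*w^2 + 1260*w - 648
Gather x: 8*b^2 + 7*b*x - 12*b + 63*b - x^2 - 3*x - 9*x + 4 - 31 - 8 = 8*b^2 + 51*b - x^2 + x*(7*b - 12) - 35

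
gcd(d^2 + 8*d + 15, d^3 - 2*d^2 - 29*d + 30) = d + 5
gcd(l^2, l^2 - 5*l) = l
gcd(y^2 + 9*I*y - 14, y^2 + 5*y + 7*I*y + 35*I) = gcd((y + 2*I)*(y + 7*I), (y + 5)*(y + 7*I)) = y + 7*I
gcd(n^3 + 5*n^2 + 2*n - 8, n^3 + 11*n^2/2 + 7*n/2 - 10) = n^2 + 3*n - 4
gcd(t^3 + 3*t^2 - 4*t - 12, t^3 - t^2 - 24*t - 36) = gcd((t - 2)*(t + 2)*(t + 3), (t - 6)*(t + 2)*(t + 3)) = t^2 + 5*t + 6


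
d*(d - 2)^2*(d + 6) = d^4 + 2*d^3 - 20*d^2 + 24*d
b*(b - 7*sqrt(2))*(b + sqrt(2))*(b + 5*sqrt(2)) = b^4 - sqrt(2)*b^3 - 74*b^2 - 70*sqrt(2)*b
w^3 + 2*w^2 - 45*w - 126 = (w - 7)*(w + 3)*(w + 6)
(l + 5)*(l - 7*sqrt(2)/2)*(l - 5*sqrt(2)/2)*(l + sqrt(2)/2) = l^4 - 11*sqrt(2)*l^3/2 + 5*l^3 - 55*sqrt(2)*l^2/2 + 23*l^2/2 + 35*sqrt(2)*l/4 + 115*l/2 + 175*sqrt(2)/4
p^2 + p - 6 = (p - 2)*(p + 3)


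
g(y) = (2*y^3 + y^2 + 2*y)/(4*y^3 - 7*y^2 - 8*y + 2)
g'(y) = (-12*y^2 + 14*y + 8)*(2*y^3 + y^2 + 2*y)/(4*y^3 - 7*y^2 - 8*y + 2)^2 + (6*y^2 + 2*y + 2)/(4*y^3 - 7*y^2 - 8*y + 2)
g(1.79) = -1.55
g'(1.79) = -2.81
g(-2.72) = 0.35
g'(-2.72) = 0.01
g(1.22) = -0.69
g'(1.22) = -0.77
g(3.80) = 1.46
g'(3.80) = -0.75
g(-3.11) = 0.35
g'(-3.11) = -0.00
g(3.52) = 1.73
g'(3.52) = -1.22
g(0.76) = -0.47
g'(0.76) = -0.24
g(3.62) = 1.62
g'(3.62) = -1.01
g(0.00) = 0.00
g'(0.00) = 1.00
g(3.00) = 3.00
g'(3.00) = -4.87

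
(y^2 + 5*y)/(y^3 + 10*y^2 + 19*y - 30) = y/(y^2 + 5*y - 6)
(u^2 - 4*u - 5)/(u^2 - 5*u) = (u + 1)/u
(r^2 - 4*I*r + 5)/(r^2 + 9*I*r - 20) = (r^2 - 4*I*r + 5)/(r^2 + 9*I*r - 20)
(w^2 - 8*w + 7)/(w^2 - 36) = (w^2 - 8*w + 7)/(w^2 - 36)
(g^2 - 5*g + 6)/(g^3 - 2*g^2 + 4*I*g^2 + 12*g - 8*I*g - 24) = (g - 3)/(g^2 + 4*I*g + 12)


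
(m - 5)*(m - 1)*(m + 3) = m^3 - 3*m^2 - 13*m + 15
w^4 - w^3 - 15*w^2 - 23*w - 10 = (w - 5)*(w + 1)^2*(w + 2)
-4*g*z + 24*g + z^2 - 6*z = (-4*g + z)*(z - 6)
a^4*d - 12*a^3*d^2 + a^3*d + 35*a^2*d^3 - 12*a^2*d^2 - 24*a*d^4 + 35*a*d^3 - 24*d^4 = (a - 8*d)*(a - 3*d)*(a - d)*(a*d + d)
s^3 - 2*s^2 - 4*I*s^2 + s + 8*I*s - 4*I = (s - 1)^2*(s - 4*I)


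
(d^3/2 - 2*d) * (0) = 0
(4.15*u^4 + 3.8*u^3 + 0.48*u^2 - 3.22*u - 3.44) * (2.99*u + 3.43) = 12.4085*u^5 + 25.5965*u^4 + 14.4692*u^3 - 7.9814*u^2 - 21.3302*u - 11.7992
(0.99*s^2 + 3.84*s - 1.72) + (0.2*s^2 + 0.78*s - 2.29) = 1.19*s^2 + 4.62*s - 4.01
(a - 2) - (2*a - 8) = 6 - a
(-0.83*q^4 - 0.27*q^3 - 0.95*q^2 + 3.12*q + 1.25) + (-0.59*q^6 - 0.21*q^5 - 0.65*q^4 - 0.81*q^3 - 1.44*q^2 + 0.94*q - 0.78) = -0.59*q^6 - 0.21*q^5 - 1.48*q^4 - 1.08*q^3 - 2.39*q^2 + 4.06*q + 0.47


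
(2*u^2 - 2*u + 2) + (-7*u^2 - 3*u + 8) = -5*u^2 - 5*u + 10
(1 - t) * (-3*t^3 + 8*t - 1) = 3*t^4 - 3*t^3 - 8*t^2 + 9*t - 1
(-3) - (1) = -4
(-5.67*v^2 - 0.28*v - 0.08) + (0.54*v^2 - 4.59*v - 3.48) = -5.13*v^2 - 4.87*v - 3.56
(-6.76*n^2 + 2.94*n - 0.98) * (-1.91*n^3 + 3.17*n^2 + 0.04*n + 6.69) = 12.9116*n^5 - 27.0446*n^4 + 10.9212*n^3 - 48.2134*n^2 + 19.6294*n - 6.5562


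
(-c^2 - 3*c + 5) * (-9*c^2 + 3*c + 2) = 9*c^4 + 24*c^3 - 56*c^2 + 9*c + 10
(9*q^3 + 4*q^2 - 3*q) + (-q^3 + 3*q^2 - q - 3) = 8*q^3 + 7*q^2 - 4*q - 3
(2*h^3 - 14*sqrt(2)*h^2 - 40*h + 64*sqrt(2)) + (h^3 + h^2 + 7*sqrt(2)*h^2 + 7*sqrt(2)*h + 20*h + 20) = 3*h^3 - 7*sqrt(2)*h^2 + h^2 - 20*h + 7*sqrt(2)*h + 20 + 64*sqrt(2)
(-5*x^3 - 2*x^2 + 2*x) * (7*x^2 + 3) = -35*x^5 - 14*x^4 - x^3 - 6*x^2 + 6*x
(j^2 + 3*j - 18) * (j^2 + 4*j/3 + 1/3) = j^4 + 13*j^3/3 - 41*j^2/3 - 23*j - 6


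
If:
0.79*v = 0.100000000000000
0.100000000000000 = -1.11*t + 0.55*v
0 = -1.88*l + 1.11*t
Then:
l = -0.02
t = -0.03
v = 0.13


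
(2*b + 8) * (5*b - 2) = 10*b^2 + 36*b - 16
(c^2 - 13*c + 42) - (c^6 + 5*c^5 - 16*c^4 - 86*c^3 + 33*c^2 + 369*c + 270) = -c^6 - 5*c^5 + 16*c^4 + 86*c^3 - 32*c^2 - 382*c - 228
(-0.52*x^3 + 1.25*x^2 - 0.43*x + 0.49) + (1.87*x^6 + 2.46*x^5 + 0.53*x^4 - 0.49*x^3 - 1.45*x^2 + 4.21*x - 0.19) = 1.87*x^6 + 2.46*x^5 + 0.53*x^4 - 1.01*x^3 - 0.2*x^2 + 3.78*x + 0.3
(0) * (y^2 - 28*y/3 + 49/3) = 0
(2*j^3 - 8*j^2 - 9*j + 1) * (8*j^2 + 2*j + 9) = 16*j^5 - 60*j^4 - 70*j^3 - 82*j^2 - 79*j + 9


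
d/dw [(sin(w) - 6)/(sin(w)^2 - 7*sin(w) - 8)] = (12*sin(w) + cos(w)^2 - 51)*cos(w)/((sin(w) - 8)^2*(sin(w) + 1)^2)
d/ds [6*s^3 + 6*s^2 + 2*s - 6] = 18*s^2 + 12*s + 2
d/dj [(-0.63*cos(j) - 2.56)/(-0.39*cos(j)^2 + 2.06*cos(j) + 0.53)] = (0.2457*cos(j)^2 + 1.9968*cos(j) - 4.9397)*sin(j)/(0.1521*cos(j)^4 - 1.6068*cos(j)^3 + 3.8302*cos(j)^2 + 2.1836*cos(j) + 0.2809)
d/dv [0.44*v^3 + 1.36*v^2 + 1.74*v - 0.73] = 1.32*v^2 + 2.72*v + 1.74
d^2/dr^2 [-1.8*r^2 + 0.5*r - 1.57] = -3.60000000000000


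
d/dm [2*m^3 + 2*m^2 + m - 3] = 6*m^2 + 4*m + 1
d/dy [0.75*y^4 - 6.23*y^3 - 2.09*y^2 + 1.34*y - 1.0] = 3.0*y^3 - 18.69*y^2 - 4.18*y + 1.34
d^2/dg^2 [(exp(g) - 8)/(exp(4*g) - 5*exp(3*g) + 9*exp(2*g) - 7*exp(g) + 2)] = (9*exp(4*g) - 147*exp(3*g) + 396*exp(2*g) - 234*exp(g) - 108)*exp(g)/(exp(8*g) - 11*exp(7*g) + 52*exp(6*g) - 138*exp(5*g) + 225*exp(4*g) - 231*exp(3*g) + 146*exp(2*g) - 52*exp(g) + 8)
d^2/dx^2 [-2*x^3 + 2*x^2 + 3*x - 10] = 4 - 12*x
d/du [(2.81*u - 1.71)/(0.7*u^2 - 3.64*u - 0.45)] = (-1.967*u^2 + 2.394*u - 7.4889)/(0.49*u^4 - 5.096*u^3 + 12.6196*u^2 + 3.276*u + 0.2025)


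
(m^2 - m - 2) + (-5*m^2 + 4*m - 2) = -4*m^2 + 3*m - 4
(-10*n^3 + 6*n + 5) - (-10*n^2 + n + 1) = -10*n^3 + 10*n^2 + 5*n + 4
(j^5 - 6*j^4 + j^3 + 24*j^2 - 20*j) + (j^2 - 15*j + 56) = j^5 - 6*j^4 + j^3 + 25*j^2 - 35*j + 56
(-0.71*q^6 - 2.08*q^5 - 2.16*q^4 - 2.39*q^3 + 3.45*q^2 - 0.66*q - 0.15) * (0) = 0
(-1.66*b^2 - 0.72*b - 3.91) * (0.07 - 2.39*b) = 3.9674*b^3 + 1.6046*b^2 + 9.2945*b - 0.2737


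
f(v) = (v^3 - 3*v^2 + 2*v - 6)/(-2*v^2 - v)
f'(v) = (4*v + 1)*(v^3 - 3*v^2 + 2*v - 6)/(-2*v^2 - v)^2 + (3*v^2 - 6*v + 2)/(-2*v^2 - v)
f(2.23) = 0.44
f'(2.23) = -0.65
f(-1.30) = 7.63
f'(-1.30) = 8.25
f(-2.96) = 4.40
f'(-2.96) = 0.12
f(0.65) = 3.81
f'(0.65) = -8.75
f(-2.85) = 4.42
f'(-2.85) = 0.19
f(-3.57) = 4.42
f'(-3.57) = -0.14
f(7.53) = -2.20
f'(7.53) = -0.48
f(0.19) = 21.82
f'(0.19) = -150.16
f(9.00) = -2.91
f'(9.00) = -0.49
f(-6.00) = 5.18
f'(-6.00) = -0.41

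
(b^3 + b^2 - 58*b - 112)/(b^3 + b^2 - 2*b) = (b^2 - b - 56)/(b*(b - 1))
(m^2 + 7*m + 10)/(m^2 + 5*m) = (m + 2)/m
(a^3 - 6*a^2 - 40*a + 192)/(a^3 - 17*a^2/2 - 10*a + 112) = 2*(a + 6)/(2*a + 7)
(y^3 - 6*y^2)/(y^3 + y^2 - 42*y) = y/(y + 7)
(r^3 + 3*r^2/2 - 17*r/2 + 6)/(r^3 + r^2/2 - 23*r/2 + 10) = (2*r - 3)/(2*r - 5)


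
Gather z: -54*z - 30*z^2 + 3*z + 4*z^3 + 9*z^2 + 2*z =4*z^3 - 21*z^2 - 49*z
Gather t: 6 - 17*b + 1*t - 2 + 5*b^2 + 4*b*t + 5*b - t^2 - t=5*b^2 + 4*b*t - 12*b - t^2 + 4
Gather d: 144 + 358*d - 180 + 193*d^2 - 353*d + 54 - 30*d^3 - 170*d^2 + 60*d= -30*d^3 + 23*d^2 + 65*d + 18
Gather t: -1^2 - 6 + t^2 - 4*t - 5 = t^2 - 4*t - 12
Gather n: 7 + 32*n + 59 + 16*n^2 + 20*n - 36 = 16*n^2 + 52*n + 30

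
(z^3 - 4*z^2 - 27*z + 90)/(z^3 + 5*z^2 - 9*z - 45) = (z - 6)/(z + 3)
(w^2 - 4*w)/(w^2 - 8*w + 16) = w/(w - 4)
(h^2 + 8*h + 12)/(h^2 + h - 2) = (h + 6)/(h - 1)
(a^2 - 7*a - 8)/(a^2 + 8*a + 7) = (a - 8)/(a + 7)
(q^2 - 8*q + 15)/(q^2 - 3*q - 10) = (q - 3)/(q + 2)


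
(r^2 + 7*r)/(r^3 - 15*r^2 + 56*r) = (r + 7)/(r^2 - 15*r + 56)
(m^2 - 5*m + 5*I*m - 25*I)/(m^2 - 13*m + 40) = (m + 5*I)/(m - 8)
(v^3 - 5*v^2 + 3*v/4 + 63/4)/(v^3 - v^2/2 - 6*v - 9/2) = (v - 7/2)/(v + 1)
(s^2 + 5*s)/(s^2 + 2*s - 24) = s*(s + 5)/(s^2 + 2*s - 24)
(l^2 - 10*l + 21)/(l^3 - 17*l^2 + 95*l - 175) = (l - 3)/(l^2 - 10*l + 25)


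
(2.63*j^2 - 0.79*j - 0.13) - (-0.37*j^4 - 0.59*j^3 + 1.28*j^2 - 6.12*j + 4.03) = 0.37*j^4 + 0.59*j^3 + 1.35*j^2 + 5.33*j - 4.16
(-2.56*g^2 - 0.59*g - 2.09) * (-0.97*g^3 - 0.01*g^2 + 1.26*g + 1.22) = 2.4832*g^5 + 0.5979*g^4 - 1.1924*g^3 - 3.8457*g^2 - 3.3532*g - 2.5498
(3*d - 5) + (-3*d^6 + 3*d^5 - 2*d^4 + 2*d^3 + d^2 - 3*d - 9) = -3*d^6 + 3*d^5 - 2*d^4 + 2*d^3 + d^2 - 14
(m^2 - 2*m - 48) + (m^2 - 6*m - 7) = 2*m^2 - 8*m - 55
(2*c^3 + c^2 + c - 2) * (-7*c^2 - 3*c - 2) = -14*c^5 - 13*c^4 - 14*c^3 + 9*c^2 + 4*c + 4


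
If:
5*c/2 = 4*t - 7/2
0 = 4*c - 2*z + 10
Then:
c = z/2 - 5/2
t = 5*z/16 - 11/16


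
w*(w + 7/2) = w^2 + 7*w/2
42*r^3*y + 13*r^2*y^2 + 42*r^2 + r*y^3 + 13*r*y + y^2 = (6*r + y)*(7*r + y)*(r*y + 1)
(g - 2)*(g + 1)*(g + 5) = g^3 + 4*g^2 - 7*g - 10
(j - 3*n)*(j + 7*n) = j^2 + 4*j*n - 21*n^2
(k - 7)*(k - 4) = k^2 - 11*k + 28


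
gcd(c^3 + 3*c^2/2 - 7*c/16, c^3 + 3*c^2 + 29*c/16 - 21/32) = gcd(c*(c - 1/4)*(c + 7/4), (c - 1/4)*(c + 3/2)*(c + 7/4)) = c^2 + 3*c/2 - 7/16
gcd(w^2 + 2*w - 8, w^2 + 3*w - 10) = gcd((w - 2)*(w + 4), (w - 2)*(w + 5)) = w - 2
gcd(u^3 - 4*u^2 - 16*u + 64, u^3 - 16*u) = u^2 - 16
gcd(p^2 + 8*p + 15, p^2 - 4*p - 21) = p + 3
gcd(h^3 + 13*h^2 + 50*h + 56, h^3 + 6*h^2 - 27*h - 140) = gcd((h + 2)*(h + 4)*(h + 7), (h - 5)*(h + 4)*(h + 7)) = h^2 + 11*h + 28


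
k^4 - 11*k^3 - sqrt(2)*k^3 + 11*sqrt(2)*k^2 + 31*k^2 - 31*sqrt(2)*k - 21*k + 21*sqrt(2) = (k - 7)*(k - 3)*(k - 1)*(k - sqrt(2))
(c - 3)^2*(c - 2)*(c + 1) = c^4 - 7*c^3 + 13*c^2 + 3*c - 18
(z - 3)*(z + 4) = z^2 + z - 12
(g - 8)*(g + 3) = g^2 - 5*g - 24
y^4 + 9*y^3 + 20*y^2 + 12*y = y*(y + 1)*(y + 2)*(y + 6)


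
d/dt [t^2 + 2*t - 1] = 2*t + 2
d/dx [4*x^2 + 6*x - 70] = 8*x + 6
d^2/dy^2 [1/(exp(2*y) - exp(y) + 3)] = ((1 - 4*exp(y))*(exp(2*y) - exp(y) + 3) + 2*(2*exp(y) - 1)^2*exp(y))*exp(y)/(exp(2*y) - exp(y) + 3)^3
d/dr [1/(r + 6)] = -1/(r + 6)^2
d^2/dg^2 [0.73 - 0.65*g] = 0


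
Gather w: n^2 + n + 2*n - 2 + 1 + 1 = n^2 + 3*n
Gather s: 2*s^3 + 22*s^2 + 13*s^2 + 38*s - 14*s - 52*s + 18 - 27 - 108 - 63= 2*s^3 + 35*s^2 - 28*s - 180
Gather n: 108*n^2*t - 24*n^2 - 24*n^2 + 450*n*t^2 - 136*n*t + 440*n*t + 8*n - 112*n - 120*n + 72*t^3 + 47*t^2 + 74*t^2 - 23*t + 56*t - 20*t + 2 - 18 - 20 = n^2*(108*t - 48) + n*(450*t^2 + 304*t - 224) + 72*t^3 + 121*t^2 + 13*t - 36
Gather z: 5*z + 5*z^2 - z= 5*z^2 + 4*z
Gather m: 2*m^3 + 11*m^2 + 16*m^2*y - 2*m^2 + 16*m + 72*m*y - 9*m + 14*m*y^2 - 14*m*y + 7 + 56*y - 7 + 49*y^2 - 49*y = 2*m^3 + m^2*(16*y + 9) + m*(14*y^2 + 58*y + 7) + 49*y^2 + 7*y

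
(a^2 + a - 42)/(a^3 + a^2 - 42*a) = 1/a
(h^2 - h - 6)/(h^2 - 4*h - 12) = (h - 3)/(h - 6)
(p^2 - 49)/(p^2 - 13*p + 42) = (p + 7)/(p - 6)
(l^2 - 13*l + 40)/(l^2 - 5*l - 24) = (l - 5)/(l + 3)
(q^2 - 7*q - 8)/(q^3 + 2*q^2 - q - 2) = (q - 8)/(q^2 + q - 2)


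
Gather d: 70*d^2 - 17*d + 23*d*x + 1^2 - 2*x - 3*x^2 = 70*d^2 + d*(23*x - 17) - 3*x^2 - 2*x + 1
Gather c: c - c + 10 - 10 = 0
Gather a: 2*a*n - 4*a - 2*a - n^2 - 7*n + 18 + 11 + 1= a*(2*n - 6) - n^2 - 7*n + 30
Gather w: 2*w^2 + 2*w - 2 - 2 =2*w^2 + 2*w - 4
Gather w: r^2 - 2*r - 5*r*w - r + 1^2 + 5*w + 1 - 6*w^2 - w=r^2 - 3*r - 6*w^2 + w*(4 - 5*r) + 2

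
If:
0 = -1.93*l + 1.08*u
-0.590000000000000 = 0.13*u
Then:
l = -2.54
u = -4.54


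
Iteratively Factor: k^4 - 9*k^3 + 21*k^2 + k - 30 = (k - 3)*(k^3 - 6*k^2 + 3*k + 10) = (k - 3)*(k - 2)*(k^2 - 4*k - 5) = (k - 5)*(k - 3)*(k - 2)*(k + 1)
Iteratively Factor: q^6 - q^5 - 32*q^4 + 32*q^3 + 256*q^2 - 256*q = (q - 4)*(q^5 + 3*q^4 - 20*q^3 - 48*q^2 + 64*q) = (q - 4)*(q + 4)*(q^4 - q^3 - 16*q^2 + 16*q) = (q - 4)*(q - 1)*(q + 4)*(q^3 - 16*q) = (q - 4)^2*(q - 1)*(q + 4)*(q^2 + 4*q) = q*(q - 4)^2*(q - 1)*(q + 4)*(q + 4)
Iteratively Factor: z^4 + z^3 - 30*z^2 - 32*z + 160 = (z + 4)*(z^3 - 3*z^2 - 18*z + 40) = (z - 2)*(z + 4)*(z^2 - z - 20) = (z - 2)*(z + 4)^2*(z - 5)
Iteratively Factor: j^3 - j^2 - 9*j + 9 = (j - 1)*(j^2 - 9) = (j - 1)*(j + 3)*(j - 3)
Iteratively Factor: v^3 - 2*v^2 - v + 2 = (v - 1)*(v^2 - v - 2) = (v - 2)*(v - 1)*(v + 1)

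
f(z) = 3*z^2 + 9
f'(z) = 6*z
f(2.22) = 23.79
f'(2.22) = 13.32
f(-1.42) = 15.05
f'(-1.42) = -8.52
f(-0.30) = 9.27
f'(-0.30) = -1.80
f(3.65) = 48.97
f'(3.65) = 21.90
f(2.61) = 29.44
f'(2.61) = 15.66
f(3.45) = 44.71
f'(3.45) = 20.70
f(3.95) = 55.81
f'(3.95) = 23.70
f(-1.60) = 16.68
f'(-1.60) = -9.60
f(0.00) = 9.00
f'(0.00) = 0.00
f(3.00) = 36.00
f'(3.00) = 18.00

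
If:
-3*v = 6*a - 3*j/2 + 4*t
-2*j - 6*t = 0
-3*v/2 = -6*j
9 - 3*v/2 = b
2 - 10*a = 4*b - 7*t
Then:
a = -187/133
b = 2313/665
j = 612/665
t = -204/665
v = 2448/665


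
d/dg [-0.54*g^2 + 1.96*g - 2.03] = 1.96 - 1.08*g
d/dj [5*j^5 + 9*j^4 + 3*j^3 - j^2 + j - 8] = 25*j^4 + 36*j^3 + 9*j^2 - 2*j + 1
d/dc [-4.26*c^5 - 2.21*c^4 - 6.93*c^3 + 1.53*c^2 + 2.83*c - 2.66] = -21.3*c^4 - 8.84*c^3 - 20.79*c^2 + 3.06*c + 2.83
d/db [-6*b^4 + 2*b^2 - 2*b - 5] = -24*b^3 + 4*b - 2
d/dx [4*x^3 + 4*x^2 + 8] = 4*x*(3*x + 2)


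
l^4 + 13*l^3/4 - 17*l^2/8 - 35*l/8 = l*(l - 5/4)*(l + 1)*(l + 7/2)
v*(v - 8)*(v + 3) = v^3 - 5*v^2 - 24*v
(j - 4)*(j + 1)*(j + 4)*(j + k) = j^4 + j^3*k + j^3 + j^2*k - 16*j^2 - 16*j*k - 16*j - 16*k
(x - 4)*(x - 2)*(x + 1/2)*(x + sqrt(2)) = x^4 - 11*x^3/2 + sqrt(2)*x^3 - 11*sqrt(2)*x^2/2 + 5*x^2 + 4*x + 5*sqrt(2)*x + 4*sqrt(2)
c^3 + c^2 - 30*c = c*(c - 5)*(c + 6)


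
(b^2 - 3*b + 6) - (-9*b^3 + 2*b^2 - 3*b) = 9*b^3 - b^2 + 6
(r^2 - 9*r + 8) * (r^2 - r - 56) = r^4 - 10*r^3 - 39*r^2 + 496*r - 448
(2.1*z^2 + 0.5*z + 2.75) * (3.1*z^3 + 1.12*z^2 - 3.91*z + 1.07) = 6.51*z^5 + 3.902*z^4 + 0.874000000000001*z^3 + 3.372*z^2 - 10.2175*z + 2.9425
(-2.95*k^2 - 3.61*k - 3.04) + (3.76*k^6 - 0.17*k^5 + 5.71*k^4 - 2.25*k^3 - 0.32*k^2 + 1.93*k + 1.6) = 3.76*k^6 - 0.17*k^5 + 5.71*k^4 - 2.25*k^3 - 3.27*k^2 - 1.68*k - 1.44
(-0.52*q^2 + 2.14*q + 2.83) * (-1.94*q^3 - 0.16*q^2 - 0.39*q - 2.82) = 1.0088*q^5 - 4.0684*q^4 - 5.6298*q^3 + 0.179*q^2 - 7.1385*q - 7.9806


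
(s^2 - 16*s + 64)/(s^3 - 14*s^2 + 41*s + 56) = (s - 8)/(s^2 - 6*s - 7)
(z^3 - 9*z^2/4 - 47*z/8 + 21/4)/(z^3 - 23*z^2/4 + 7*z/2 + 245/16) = 2*(4*z^2 + 5*z - 6)/(8*z^2 - 18*z - 35)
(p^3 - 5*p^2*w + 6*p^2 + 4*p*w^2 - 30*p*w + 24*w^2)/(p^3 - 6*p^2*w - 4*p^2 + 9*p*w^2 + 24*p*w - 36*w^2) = (p^3 - 5*p^2*w + 6*p^2 + 4*p*w^2 - 30*p*w + 24*w^2)/(p^3 - 6*p^2*w - 4*p^2 + 9*p*w^2 + 24*p*w - 36*w^2)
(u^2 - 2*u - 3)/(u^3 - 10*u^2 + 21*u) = (u + 1)/(u*(u - 7))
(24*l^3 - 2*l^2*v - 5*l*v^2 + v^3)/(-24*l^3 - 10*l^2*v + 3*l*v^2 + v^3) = (-4*l + v)/(4*l + v)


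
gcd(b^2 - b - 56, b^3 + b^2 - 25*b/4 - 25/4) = 1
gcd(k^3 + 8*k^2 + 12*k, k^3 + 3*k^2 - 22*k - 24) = k + 6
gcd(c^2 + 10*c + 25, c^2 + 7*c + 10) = c + 5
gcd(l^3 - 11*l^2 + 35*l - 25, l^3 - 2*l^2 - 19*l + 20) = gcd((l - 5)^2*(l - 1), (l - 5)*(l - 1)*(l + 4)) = l^2 - 6*l + 5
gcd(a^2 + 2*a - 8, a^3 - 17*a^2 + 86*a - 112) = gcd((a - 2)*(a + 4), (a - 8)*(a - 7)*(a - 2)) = a - 2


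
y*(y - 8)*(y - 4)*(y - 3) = y^4 - 15*y^3 + 68*y^2 - 96*y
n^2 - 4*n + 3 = (n - 3)*(n - 1)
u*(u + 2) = u^2 + 2*u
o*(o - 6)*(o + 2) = o^3 - 4*o^2 - 12*o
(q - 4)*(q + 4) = q^2 - 16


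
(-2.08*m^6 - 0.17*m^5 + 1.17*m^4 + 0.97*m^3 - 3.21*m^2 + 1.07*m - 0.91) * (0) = 0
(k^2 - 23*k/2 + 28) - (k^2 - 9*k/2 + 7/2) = 49/2 - 7*k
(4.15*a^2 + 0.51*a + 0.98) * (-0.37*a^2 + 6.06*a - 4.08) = -1.5355*a^4 + 24.9603*a^3 - 14.204*a^2 + 3.858*a - 3.9984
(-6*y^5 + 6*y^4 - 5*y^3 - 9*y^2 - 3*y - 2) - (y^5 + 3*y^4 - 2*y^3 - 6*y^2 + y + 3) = -7*y^5 + 3*y^4 - 3*y^3 - 3*y^2 - 4*y - 5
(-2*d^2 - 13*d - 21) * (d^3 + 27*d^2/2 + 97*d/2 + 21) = -2*d^5 - 40*d^4 - 587*d^3/2 - 956*d^2 - 2583*d/2 - 441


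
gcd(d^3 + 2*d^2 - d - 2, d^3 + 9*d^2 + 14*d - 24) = d - 1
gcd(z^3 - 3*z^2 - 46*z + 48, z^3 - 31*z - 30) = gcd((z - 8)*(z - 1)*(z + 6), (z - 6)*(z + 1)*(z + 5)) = 1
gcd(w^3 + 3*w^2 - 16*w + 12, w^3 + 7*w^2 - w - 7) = w - 1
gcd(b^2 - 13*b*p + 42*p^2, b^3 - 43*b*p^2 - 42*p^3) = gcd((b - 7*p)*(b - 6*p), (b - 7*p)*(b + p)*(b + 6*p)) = -b + 7*p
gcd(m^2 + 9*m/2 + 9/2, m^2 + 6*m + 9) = m + 3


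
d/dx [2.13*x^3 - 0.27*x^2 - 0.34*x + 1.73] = 6.39*x^2 - 0.54*x - 0.34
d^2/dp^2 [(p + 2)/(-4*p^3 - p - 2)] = 2*(-(p + 2)*(12*p^2 + 1)^2 + (12*p^2 + 12*p*(p + 2) + 1)*(4*p^3 + p + 2))/(4*p^3 + p + 2)^3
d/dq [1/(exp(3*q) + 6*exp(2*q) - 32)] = 3*(-exp(q) - 4)*exp(2*q)/(exp(3*q) + 6*exp(2*q) - 32)^2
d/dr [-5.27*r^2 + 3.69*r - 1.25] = 3.69 - 10.54*r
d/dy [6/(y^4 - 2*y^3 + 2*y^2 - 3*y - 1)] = 6*(-4*y^3 + 6*y^2 - 4*y + 3)/(-y^4 + 2*y^3 - 2*y^2 + 3*y + 1)^2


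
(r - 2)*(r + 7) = r^2 + 5*r - 14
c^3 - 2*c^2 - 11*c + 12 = (c - 4)*(c - 1)*(c + 3)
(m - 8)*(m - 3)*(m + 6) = m^3 - 5*m^2 - 42*m + 144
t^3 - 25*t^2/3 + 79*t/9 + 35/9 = (t - 7)*(t - 5/3)*(t + 1/3)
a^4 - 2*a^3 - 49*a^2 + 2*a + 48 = (a - 8)*(a - 1)*(a + 1)*(a + 6)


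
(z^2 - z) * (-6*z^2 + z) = -6*z^4 + 7*z^3 - z^2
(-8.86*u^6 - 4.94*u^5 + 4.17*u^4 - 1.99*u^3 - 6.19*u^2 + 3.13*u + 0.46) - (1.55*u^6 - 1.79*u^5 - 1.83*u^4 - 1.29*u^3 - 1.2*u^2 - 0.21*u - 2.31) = -10.41*u^6 - 3.15*u^5 + 6.0*u^4 - 0.7*u^3 - 4.99*u^2 + 3.34*u + 2.77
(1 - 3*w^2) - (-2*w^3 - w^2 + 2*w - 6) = 2*w^3 - 2*w^2 - 2*w + 7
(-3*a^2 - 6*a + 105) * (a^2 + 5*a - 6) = -3*a^4 - 21*a^3 + 93*a^2 + 561*a - 630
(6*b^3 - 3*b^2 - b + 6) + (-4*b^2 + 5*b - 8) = 6*b^3 - 7*b^2 + 4*b - 2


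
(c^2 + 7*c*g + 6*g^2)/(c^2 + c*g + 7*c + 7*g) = (c + 6*g)/(c + 7)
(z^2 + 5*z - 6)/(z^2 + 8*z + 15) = (z^2 + 5*z - 6)/(z^2 + 8*z + 15)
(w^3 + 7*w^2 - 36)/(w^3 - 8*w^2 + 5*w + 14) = (w^2 + 9*w + 18)/(w^2 - 6*w - 7)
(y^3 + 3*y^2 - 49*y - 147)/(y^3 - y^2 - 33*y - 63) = (y + 7)/(y + 3)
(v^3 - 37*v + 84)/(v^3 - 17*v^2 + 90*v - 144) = (v^2 + 3*v - 28)/(v^2 - 14*v + 48)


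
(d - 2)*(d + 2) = d^2 - 4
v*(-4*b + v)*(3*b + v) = -12*b^2*v - b*v^2 + v^3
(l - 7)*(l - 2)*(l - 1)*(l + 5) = l^4 - 5*l^3 - 27*l^2 + 101*l - 70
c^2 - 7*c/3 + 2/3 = (c - 2)*(c - 1/3)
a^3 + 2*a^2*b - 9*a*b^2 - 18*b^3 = (a - 3*b)*(a + 2*b)*(a + 3*b)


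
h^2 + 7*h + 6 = (h + 1)*(h + 6)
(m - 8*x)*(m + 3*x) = m^2 - 5*m*x - 24*x^2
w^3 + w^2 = w^2*(w + 1)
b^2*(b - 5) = b^3 - 5*b^2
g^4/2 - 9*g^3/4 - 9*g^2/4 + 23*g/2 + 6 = (g/2 + 1)*(g - 4)*(g - 3)*(g + 1/2)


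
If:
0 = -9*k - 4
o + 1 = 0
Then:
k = -4/9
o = -1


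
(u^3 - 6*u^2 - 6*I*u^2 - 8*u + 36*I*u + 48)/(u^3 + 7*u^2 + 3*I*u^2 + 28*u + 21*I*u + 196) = (u^2 - 2*u*(3 + I) + 12*I)/(u^2 + 7*u*(1 + I) + 49*I)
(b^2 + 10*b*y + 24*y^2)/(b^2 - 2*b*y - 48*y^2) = (-b - 4*y)/(-b + 8*y)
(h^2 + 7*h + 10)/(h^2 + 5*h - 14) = (h^2 + 7*h + 10)/(h^2 + 5*h - 14)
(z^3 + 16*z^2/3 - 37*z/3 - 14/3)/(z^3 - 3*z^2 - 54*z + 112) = (z + 1/3)/(z - 8)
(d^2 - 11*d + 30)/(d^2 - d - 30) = (d - 5)/(d + 5)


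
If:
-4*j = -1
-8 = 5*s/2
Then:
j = 1/4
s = -16/5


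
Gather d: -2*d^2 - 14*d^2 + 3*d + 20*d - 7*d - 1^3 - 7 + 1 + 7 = -16*d^2 + 16*d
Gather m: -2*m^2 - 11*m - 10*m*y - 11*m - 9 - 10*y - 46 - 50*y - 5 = -2*m^2 + m*(-10*y - 22) - 60*y - 60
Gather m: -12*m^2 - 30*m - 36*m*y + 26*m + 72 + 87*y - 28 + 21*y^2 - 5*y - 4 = -12*m^2 + m*(-36*y - 4) + 21*y^2 + 82*y + 40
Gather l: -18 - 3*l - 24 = -3*l - 42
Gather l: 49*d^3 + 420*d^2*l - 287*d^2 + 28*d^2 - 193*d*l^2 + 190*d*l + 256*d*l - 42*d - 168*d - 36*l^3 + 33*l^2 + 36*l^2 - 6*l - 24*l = 49*d^3 - 259*d^2 - 210*d - 36*l^3 + l^2*(69 - 193*d) + l*(420*d^2 + 446*d - 30)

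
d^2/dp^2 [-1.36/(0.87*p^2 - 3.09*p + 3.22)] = (2.058768*p^2 - 7.312176*p - 1.36*(1.74*p - 3.09)*(3.48*p - 6.18) + 7.619808)/(0.87*p^2 - 3.09*p + 3.22)^3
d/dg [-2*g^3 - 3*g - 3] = -6*g^2 - 3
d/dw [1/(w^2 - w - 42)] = (1 - 2*w)/(-w^2 + w + 42)^2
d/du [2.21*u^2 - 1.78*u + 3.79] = 4.42*u - 1.78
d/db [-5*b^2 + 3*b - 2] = 3 - 10*b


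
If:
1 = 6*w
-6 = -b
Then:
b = 6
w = 1/6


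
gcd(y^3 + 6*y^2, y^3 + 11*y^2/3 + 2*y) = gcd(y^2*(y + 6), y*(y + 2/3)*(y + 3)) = y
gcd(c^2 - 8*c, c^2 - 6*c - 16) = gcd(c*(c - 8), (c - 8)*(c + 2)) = c - 8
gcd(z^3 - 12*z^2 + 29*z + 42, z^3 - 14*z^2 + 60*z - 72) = z - 6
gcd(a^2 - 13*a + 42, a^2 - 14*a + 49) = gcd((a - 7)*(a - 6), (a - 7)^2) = a - 7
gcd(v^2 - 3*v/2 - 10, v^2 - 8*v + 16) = v - 4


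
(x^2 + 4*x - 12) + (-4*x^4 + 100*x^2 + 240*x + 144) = -4*x^4 + 101*x^2 + 244*x + 132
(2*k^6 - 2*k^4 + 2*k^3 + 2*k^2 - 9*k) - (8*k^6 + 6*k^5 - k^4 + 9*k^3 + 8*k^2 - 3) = -6*k^6 - 6*k^5 - k^4 - 7*k^3 - 6*k^2 - 9*k + 3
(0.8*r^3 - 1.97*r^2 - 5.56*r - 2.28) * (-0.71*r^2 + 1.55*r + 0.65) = -0.568*r^5 + 2.6387*r^4 + 1.4141*r^3 - 8.2797*r^2 - 7.148*r - 1.482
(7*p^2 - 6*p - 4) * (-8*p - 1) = -56*p^3 + 41*p^2 + 38*p + 4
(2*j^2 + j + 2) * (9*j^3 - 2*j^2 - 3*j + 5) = 18*j^5 + 5*j^4 + 10*j^3 + 3*j^2 - j + 10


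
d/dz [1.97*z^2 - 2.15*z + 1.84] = 3.94*z - 2.15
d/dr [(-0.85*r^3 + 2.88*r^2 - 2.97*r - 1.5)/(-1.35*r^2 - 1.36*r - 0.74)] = (1.1475*r^4 + 2.312*r^3 - 6.0393*r^2 - 8.3124*r + 0.1578)/(1.8225*r^4 + 3.672*r^3 + 3.8476*r^2 + 2.0128*r + 0.5476)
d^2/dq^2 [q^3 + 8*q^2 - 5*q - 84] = 6*q + 16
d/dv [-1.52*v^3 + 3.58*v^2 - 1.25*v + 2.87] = -4.56*v^2 + 7.16*v - 1.25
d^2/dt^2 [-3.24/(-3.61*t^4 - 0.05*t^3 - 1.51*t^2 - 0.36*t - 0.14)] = (-(140.3568*t^2 + 0.972*t + 9.7848)*(3.61*t^4 + 0.05*t^3 + 1.51*t^2 + 0.36*t + 0.14) + 3.24*(14.44*t^3 + 0.15*t^2 + 3.02*t + 0.36)*(28.88*t^3 + 0.3*t^2 + 6.04*t + 0.72))/(3.61*t^4 + 0.05*t^3 + 1.51*t^2 + 0.36*t + 0.14)^3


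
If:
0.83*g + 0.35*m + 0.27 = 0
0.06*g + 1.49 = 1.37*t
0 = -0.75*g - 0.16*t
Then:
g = -0.23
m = -0.23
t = 1.08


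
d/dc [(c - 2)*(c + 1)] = 2*c - 1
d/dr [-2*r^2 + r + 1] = 1 - 4*r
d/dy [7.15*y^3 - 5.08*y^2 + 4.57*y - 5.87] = 21.45*y^2 - 10.16*y + 4.57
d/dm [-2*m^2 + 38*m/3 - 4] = 38/3 - 4*m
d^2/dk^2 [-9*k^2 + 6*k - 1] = -18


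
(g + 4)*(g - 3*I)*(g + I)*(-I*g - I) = -I*g^4 - 2*g^3 - 5*I*g^3 - 10*g^2 - 7*I*g^2 - 8*g - 15*I*g - 12*I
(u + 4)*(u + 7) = u^2 + 11*u + 28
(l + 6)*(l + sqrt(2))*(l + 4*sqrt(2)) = l^3 + 6*l^2 + 5*sqrt(2)*l^2 + 8*l + 30*sqrt(2)*l + 48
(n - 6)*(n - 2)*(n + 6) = n^3 - 2*n^2 - 36*n + 72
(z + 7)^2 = z^2 + 14*z + 49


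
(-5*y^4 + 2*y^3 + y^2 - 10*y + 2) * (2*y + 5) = -10*y^5 - 21*y^4 + 12*y^3 - 15*y^2 - 46*y + 10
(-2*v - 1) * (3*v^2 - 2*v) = -6*v^3 + v^2 + 2*v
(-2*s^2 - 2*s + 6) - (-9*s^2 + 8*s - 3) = 7*s^2 - 10*s + 9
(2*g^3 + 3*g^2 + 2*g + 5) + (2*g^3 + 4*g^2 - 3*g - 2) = 4*g^3 + 7*g^2 - g + 3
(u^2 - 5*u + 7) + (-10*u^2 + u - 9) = -9*u^2 - 4*u - 2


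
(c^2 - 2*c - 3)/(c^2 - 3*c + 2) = (c^2 - 2*c - 3)/(c^2 - 3*c + 2)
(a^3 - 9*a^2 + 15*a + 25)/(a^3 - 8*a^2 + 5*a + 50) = (a + 1)/(a + 2)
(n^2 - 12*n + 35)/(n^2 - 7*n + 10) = (n - 7)/(n - 2)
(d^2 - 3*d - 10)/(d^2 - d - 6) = (d - 5)/(d - 3)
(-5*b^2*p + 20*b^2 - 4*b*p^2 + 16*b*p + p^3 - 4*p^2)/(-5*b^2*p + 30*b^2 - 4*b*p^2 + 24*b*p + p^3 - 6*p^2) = (p - 4)/(p - 6)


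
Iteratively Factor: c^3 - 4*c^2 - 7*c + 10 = (c - 5)*(c^2 + c - 2) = (c - 5)*(c - 1)*(c + 2)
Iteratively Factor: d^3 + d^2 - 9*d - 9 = (d + 3)*(d^2 - 2*d - 3) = (d - 3)*(d + 3)*(d + 1)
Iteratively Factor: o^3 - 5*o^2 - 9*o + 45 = (o + 3)*(o^2 - 8*o + 15) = (o - 5)*(o + 3)*(o - 3)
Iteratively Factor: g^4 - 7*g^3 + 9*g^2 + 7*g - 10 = (g + 1)*(g^3 - 8*g^2 + 17*g - 10) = (g - 5)*(g + 1)*(g^2 - 3*g + 2) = (g - 5)*(g - 1)*(g + 1)*(g - 2)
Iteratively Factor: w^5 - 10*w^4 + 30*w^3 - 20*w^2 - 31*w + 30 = (w - 5)*(w^4 - 5*w^3 + 5*w^2 + 5*w - 6) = (w - 5)*(w - 2)*(w^3 - 3*w^2 - w + 3) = (w - 5)*(w - 3)*(w - 2)*(w^2 - 1) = (w - 5)*(w - 3)*(w - 2)*(w + 1)*(w - 1)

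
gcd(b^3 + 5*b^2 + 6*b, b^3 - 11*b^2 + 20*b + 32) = 1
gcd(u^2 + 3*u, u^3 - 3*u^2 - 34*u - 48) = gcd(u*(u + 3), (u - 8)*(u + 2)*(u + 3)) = u + 3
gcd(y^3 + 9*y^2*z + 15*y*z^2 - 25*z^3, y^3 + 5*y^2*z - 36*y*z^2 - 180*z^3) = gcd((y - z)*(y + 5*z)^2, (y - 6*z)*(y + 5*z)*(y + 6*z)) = y + 5*z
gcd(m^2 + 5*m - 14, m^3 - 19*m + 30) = m - 2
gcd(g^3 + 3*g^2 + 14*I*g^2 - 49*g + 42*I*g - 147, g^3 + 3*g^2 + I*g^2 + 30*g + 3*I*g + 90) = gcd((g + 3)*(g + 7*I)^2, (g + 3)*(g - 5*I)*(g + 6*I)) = g + 3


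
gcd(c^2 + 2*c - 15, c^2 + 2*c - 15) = c^2 + 2*c - 15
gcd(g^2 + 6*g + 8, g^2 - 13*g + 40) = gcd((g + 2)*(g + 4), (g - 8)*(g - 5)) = 1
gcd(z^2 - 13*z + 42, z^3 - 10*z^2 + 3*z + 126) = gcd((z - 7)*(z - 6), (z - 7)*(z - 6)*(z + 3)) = z^2 - 13*z + 42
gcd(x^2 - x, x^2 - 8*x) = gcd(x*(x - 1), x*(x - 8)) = x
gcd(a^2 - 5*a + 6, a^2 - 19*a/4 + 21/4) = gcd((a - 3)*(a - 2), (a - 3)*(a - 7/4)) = a - 3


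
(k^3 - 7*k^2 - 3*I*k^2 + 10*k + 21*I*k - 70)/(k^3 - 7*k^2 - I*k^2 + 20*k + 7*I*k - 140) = (k + 2*I)/(k + 4*I)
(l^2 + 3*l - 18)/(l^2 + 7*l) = (l^2 + 3*l - 18)/(l*(l + 7))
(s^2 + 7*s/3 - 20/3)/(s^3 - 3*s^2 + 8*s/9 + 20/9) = 3*(s + 4)/(3*s^2 - 4*s - 4)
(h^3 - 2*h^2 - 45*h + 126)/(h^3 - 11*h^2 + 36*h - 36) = (h + 7)/(h - 2)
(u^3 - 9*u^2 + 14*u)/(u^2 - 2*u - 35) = u*(u - 2)/(u + 5)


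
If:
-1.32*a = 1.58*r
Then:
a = -1.1969696969697*r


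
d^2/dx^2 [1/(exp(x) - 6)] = (exp(x) + 6)*exp(x)/(exp(x) - 6)^3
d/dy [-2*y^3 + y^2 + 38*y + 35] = -6*y^2 + 2*y + 38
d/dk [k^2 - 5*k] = 2*k - 5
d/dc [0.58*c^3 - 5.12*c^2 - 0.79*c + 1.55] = 1.74*c^2 - 10.24*c - 0.79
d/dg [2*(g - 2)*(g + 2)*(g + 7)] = 6*g^2 + 28*g - 8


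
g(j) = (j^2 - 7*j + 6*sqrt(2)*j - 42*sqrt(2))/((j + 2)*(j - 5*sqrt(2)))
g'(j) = (2*j - 7 + 6*sqrt(2))/((j + 2)*(j - 5*sqrt(2))) - (j^2 - 7*j + 6*sqrt(2)*j - 42*sqrt(2))/((j + 2)*(j - 5*sqrt(2))^2) - (j^2 - 7*j + 6*sqrt(2)*j - 42*sqrt(2))/((j + 2)^2*(j - 5*sqrt(2))) = (-11*sqrt(2)*j^2 + 9*j^2 + 64*sqrt(2)*j - 540 + 154*sqrt(2))/(j^4 - 10*sqrt(2)*j^3 + 4*j^3 - 40*sqrt(2)*j^2 + 54*j^2 - 40*sqrt(2)*j + 200*j + 200)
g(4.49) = 1.94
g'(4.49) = -0.17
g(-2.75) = -7.59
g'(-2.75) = -11.44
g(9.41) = 1.62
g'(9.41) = -0.07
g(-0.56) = 5.45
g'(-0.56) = -3.11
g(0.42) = 3.64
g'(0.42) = -1.10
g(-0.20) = 4.56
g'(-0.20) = -1.99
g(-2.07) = -90.93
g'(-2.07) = -1313.16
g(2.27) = 2.48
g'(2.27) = -0.36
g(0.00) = 4.20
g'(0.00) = -1.61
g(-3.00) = -5.45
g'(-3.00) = -6.44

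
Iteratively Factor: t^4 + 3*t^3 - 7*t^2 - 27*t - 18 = (t - 3)*(t^3 + 6*t^2 + 11*t + 6) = (t - 3)*(t + 2)*(t^2 + 4*t + 3) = (t - 3)*(t + 1)*(t + 2)*(t + 3)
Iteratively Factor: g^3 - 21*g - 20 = (g + 4)*(g^2 - 4*g - 5) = (g - 5)*(g + 4)*(g + 1)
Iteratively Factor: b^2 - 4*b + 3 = (b - 3)*(b - 1)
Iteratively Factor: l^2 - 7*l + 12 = (l - 4)*(l - 3)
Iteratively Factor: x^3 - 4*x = (x)*(x^2 - 4) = x*(x - 2)*(x + 2)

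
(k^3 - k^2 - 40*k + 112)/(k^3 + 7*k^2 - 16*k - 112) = (k - 4)/(k + 4)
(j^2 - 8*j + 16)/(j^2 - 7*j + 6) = (j^2 - 8*j + 16)/(j^2 - 7*j + 6)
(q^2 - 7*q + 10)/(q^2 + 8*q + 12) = (q^2 - 7*q + 10)/(q^2 + 8*q + 12)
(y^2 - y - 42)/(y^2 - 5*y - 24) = (-y^2 + y + 42)/(-y^2 + 5*y + 24)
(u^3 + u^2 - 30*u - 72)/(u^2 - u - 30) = (u^2 + 7*u + 12)/(u + 5)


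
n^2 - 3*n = n*(n - 3)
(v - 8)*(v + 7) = v^2 - v - 56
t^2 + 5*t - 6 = (t - 1)*(t + 6)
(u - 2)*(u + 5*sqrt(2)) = u^2 - 2*u + 5*sqrt(2)*u - 10*sqrt(2)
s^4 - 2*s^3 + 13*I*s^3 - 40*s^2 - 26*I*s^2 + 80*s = s*(s - 2)*(s + 5*I)*(s + 8*I)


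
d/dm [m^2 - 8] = 2*m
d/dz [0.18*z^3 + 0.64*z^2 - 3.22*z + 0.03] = 0.54*z^2 + 1.28*z - 3.22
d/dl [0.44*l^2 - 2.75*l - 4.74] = 0.88*l - 2.75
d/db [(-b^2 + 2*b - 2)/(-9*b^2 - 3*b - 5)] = (21*b^2 - 26*b - 16)/(81*b^4 + 54*b^3 + 99*b^2 + 30*b + 25)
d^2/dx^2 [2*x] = 0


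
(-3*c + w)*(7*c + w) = -21*c^2 + 4*c*w + w^2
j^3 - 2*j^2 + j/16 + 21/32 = (j - 7/4)*(j - 3/4)*(j + 1/2)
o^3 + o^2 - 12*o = o*(o - 3)*(o + 4)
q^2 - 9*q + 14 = (q - 7)*(q - 2)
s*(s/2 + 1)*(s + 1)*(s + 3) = s^4/2 + 3*s^3 + 11*s^2/2 + 3*s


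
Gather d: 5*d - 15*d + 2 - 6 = -10*d - 4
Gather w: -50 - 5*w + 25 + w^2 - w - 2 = w^2 - 6*w - 27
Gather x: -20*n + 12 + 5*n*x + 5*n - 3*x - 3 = -15*n + x*(5*n - 3) + 9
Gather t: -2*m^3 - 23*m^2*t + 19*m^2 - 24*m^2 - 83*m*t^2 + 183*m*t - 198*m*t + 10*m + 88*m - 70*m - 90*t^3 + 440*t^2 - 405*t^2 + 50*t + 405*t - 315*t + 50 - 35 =-2*m^3 - 5*m^2 + 28*m - 90*t^3 + t^2*(35 - 83*m) + t*(-23*m^2 - 15*m + 140) + 15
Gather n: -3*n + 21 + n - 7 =14 - 2*n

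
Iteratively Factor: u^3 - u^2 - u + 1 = (u + 1)*(u^2 - 2*u + 1) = (u - 1)*(u + 1)*(u - 1)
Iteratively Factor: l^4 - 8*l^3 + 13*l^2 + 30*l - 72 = (l + 2)*(l^3 - 10*l^2 + 33*l - 36) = (l - 3)*(l + 2)*(l^2 - 7*l + 12) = (l - 4)*(l - 3)*(l + 2)*(l - 3)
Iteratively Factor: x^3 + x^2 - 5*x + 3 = (x + 3)*(x^2 - 2*x + 1) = (x - 1)*(x + 3)*(x - 1)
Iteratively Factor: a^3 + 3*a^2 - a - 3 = (a + 1)*(a^2 + 2*a - 3) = (a + 1)*(a + 3)*(a - 1)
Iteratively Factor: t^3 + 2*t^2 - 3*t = (t + 3)*(t^2 - t) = t*(t + 3)*(t - 1)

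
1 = 1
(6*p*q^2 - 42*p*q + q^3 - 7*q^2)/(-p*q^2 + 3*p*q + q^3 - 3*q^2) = (-6*p*q + 42*p - q^2 + 7*q)/(p*q - 3*p - q^2 + 3*q)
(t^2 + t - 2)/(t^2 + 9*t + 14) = (t - 1)/(t + 7)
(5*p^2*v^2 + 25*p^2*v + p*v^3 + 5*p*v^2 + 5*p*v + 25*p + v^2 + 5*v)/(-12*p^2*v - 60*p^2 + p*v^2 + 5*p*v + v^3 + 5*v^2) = (-5*p^2*v - p*v^2 - 5*p - v)/(12*p^2 - p*v - v^2)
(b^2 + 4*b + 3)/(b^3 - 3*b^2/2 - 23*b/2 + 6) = 2*(b + 1)/(2*b^2 - 9*b + 4)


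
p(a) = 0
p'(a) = 0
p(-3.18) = 0.00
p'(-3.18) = 0.00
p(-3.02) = 0.00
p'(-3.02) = 0.00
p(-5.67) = 0.00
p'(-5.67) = 0.00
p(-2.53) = 0.00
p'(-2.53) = 0.00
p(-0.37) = 0.00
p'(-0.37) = 0.00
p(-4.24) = 0.00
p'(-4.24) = 0.00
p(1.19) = 0.00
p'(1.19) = 0.00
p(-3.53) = 0.00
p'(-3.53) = 0.00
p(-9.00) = 0.00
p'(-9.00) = 0.00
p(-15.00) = 0.00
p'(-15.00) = 0.00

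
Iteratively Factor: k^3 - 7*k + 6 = (k + 3)*(k^2 - 3*k + 2) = (k - 1)*(k + 3)*(k - 2)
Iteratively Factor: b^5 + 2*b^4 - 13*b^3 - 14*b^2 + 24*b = (b + 2)*(b^4 - 13*b^2 + 12*b) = (b - 3)*(b + 2)*(b^3 + 3*b^2 - 4*b) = (b - 3)*(b - 1)*(b + 2)*(b^2 + 4*b) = (b - 3)*(b - 1)*(b + 2)*(b + 4)*(b)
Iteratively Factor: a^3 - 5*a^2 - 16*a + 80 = (a - 5)*(a^2 - 16) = (a - 5)*(a + 4)*(a - 4)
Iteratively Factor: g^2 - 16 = (g + 4)*(g - 4)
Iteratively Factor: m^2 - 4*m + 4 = (m - 2)*(m - 2)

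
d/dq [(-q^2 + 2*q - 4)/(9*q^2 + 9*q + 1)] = (-27*q^2 + 70*q + 38)/(81*q^4 + 162*q^3 + 99*q^2 + 18*q + 1)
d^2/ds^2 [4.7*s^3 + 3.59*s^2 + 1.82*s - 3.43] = 28.2*s + 7.18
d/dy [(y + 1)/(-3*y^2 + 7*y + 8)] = (3*y^2 + 6*y + 1)/(9*y^4 - 42*y^3 + y^2 + 112*y + 64)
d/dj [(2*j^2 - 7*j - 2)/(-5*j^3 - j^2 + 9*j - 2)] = (10*j^4 - 70*j^3 - 19*j^2 - 12*j + 32)/(25*j^6 + 10*j^5 - 89*j^4 + 2*j^3 + 85*j^2 - 36*j + 4)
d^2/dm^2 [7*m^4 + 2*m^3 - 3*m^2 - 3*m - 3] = 84*m^2 + 12*m - 6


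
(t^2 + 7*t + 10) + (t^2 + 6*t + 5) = 2*t^2 + 13*t + 15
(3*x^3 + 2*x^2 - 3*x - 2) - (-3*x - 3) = 3*x^3 + 2*x^2 + 1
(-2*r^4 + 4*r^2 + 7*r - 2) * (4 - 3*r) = 6*r^5 - 8*r^4 - 12*r^3 - 5*r^2 + 34*r - 8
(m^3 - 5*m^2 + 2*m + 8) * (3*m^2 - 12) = 3*m^5 - 15*m^4 - 6*m^3 + 84*m^2 - 24*m - 96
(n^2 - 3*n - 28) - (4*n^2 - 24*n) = -3*n^2 + 21*n - 28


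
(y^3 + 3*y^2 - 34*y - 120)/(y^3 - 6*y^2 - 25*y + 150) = (y + 4)/(y - 5)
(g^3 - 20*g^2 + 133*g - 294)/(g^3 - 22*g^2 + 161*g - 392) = (g - 6)/(g - 8)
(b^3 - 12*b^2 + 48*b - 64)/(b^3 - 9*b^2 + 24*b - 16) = (b - 4)/(b - 1)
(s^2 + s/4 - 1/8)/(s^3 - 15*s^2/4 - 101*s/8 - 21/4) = (4*s - 1)/(4*s^2 - 17*s - 42)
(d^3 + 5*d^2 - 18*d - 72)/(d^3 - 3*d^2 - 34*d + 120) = (d + 3)/(d - 5)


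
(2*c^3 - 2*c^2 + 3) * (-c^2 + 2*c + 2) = -2*c^5 + 6*c^4 - 7*c^2 + 6*c + 6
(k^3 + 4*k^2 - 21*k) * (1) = k^3 + 4*k^2 - 21*k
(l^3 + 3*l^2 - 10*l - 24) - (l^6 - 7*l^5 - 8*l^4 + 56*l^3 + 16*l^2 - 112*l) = -l^6 + 7*l^5 + 8*l^4 - 55*l^3 - 13*l^2 + 102*l - 24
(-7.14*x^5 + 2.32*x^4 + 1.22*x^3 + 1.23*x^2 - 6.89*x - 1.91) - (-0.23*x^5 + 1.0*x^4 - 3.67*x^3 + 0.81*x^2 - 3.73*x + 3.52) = -6.91*x^5 + 1.32*x^4 + 4.89*x^3 + 0.42*x^2 - 3.16*x - 5.43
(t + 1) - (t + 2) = -1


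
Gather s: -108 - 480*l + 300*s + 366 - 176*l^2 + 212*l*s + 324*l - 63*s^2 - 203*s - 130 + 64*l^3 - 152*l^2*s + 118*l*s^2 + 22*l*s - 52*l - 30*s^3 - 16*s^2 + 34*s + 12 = 64*l^3 - 176*l^2 - 208*l - 30*s^3 + s^2*(118*l - 79) + s*(-152*l^2 + 234*l + 131) + 140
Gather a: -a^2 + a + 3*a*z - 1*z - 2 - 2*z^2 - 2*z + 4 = -a^2 + a*(3*z + 1) - 2*z^2 - 3*z + 2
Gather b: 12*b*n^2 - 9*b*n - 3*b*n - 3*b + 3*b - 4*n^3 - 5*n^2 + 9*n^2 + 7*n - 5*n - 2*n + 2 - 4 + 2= b*(12*n^2 - 12*n) - 4*n^3 + 4*n^2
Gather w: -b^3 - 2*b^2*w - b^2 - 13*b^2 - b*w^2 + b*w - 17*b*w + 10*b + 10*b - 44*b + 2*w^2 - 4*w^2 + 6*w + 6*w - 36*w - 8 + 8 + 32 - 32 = -b^3 - 14*b^2 - 24*b + w^2*(-b - 2) + w*(-2*b^2 - 16*b - 24)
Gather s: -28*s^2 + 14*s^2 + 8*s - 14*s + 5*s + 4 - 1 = -14*s^2 - s + 3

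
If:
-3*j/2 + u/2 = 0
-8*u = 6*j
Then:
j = 0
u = 0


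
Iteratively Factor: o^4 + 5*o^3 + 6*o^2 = (o)*(o^3 + 5*o^2 + 6*o) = o*(o + 3)*(o^2 + 2*o) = o*(o + 2)*(o + 3)*(o)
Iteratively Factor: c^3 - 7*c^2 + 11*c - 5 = (c - 1)*(c^2 - 6*c + 5) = (c - 5)*(c - 1)*(c - 1)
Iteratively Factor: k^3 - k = (k + 1)*(k^2 - k) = k*(k + 1)*(k - 1)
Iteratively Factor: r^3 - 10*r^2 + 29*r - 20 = (r - 4)*(r^2 - 6*r + 5) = (r - 5)*(r - 4)*(r - 1)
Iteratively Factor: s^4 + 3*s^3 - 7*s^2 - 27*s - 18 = (s + 3)*(s^3 - 7*s - 6) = (s + 1)*(s + 3)*(s^2 - s - 6) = (s + 1)*(s + 2)*(s + 3)*(s - 3)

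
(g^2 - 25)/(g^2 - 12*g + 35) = (g + 5)/(g - 7)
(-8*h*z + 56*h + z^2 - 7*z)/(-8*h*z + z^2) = (z - 7)/z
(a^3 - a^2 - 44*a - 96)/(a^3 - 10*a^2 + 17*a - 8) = (a^2 + 7*a + 12)/(a^2 - 2*a + 1)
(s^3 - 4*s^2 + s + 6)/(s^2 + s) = s - 5 + 6/s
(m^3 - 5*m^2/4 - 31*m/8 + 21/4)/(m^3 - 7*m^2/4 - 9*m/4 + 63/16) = 2*(m + 2)/(2*m + 3)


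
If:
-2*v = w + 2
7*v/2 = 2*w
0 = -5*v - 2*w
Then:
No Solution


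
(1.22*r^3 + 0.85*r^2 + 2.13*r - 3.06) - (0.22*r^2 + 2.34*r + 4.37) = 1.22*r^3 + 0.63*r^2 - 0.21*r - 7.43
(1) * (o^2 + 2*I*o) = o^2 + 2*I*o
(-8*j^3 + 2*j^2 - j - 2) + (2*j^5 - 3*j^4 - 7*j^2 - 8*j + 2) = 2*j^5 - 3*j^4 - 8*j^3 - 5*j^2 - 9*j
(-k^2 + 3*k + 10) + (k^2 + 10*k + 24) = 13*k + 34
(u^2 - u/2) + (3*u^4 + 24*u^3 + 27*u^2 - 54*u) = 3*u^4 + 24*u^3 + 28*u^2 - 109*u/2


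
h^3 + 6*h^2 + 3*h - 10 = (h - 1)*(h + 2)*(h + 5)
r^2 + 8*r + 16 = (r + 4)^2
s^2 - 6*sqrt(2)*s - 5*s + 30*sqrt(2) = (s - 5)*(s - 6*sqrt(2))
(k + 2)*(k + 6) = k^2 + 8*k + 12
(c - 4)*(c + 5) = c^2 + c - 20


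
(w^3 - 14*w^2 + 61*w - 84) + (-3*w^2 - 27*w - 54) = w^3 - 17*w^2 + 34*w - 138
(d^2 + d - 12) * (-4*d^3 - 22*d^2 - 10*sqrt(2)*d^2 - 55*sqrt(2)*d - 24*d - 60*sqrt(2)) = -4*d^5 - 26*d^4 - 10*sqrt(2)*d^4 - 65*sqrt(2)*d^3 + 2*d^3 + 5*sqrt(2)*d^2 + 240*d^2 + 288*d + 600*sqrt(2)*d + 720*sqrt(2)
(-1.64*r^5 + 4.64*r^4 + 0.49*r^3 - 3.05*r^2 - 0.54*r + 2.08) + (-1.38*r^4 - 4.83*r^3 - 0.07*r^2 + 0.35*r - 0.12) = -1.64*r^5 + 3.26*r^4 - 4.34*r^3 - 3.12*r^2 - 0.19*r + 1.96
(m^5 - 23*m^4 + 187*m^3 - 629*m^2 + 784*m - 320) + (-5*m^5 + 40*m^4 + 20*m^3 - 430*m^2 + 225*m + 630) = -4*m^5 + 17*m^4 + 207*m^3 - 1059*m^2 + 1009*m + 310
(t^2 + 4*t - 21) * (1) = t^2 + 4*t - 21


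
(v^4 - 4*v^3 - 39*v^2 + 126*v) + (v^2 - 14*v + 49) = v^4 - 4*v^3 - 38*v^2 + 112*v + 49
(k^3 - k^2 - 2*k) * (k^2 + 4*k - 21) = k^5 + 3*k^4 - 27*k^3 + 13*k^2 + 42*k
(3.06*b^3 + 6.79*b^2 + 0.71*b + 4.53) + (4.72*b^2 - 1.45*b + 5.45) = 3.06*b^3 + 11.51*b^2 - 0.74*b + 9.98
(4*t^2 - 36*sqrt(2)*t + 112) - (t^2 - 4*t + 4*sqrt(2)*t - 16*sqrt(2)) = 3*t^2 - 40*sqrt(2)*t + 4*t + 16*sqrt(2) + 112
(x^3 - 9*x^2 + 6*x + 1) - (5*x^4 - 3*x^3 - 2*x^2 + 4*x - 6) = -5*x^4 + 4*x^3 - 7*x^2 + 2*x + 7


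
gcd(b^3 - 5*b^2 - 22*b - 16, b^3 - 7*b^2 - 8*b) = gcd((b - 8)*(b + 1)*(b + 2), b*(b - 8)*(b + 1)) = b^2 - 7*b - 8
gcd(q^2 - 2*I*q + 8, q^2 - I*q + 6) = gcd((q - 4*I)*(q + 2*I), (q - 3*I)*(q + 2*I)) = q + 2*I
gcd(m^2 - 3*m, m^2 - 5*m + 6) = m - 3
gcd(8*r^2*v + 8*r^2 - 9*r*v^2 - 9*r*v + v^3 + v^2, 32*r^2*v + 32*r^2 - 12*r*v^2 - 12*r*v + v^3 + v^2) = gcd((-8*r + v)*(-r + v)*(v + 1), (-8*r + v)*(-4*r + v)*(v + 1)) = 8*r*v + 8*r - v^2 - v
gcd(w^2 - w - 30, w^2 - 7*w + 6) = w - 6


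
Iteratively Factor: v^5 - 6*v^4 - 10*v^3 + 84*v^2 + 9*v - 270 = (v + 2)*(v^4 - 8*v^3 + 6*v^2 + 72*v - 135) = (v - 3)*(v + 2)*(v^3 - 5*v^2 - 9*v + 45) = (v - 3)*(v + 2)*(v + 3)*(v^2 - 8*v + 15) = (v - 5)*(v - 3)*(v + 2)*(v + 3)*(v - 3)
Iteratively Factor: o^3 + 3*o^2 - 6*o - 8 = (o - 2)*(o^2 + 5*o + 4) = (o - 2)*(o + 1)*(o + 4)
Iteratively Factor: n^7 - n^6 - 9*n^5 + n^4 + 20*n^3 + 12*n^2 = (n + 2)*(n^6 - 3*n^5 - 3*n^4 + 7*n^3 + 6*n^2) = (n - 2)*(n + 2)*(n^5 - n^4 - 5*n^3 - 3*n^2) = (n - 2)*(n + 1)*(n + 2)*(n^4 - 2*n^3 - 3*n^2) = (n - 2)*(n + 1)^2*(n + 2)*(n^3 - 3*n^2) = n*(n - 2)*(n + 1)^2*(n + 2)*(n^2 - 3*n) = n^2*(n - 2)*(n + 1)^2*(n + 2)*(n - 3)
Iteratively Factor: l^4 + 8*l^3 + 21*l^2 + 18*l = (l + 2)*(l^3 + 6*l^2 + 9*l) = (l + 2)*(l + 3)*(l^2 + 3*l) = l*(l + 2)*(l + 3)*(l + 3)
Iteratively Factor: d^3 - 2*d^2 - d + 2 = (d - 1)*(d^2 - d - 2) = (d - 2)*(d - 1)*(d + 1)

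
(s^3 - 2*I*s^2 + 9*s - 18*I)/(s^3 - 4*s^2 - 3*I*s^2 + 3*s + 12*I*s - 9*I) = (s^2 + I*s + 6)/(s^2 - 4*s + 3)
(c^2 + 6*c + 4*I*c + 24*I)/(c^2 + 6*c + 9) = (c^2 + c*(6 + 4*I) + 24*I)/(c^2 + 6*c + 9)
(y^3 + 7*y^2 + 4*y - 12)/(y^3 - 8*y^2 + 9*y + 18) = (y^3 + 7*y^2 + 4*y - 12)/(y^3 - 8*y^2 + 9*y + 18)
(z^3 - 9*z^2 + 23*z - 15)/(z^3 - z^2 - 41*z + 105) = (z - 1)/(z + 7)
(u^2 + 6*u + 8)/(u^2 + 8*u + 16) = (u + 2)/(u + 4)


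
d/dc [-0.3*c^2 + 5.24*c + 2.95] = 5.24 - 0.6*c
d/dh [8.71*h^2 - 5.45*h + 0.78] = 17.42*h - 5.45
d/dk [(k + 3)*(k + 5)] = 2*k + 8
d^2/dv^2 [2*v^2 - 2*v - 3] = 4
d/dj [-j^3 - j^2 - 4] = j*(-3*j - 2)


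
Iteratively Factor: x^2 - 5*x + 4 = (x - 4)*(x - 1)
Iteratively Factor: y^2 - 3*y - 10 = (y + 2)*(y - 5)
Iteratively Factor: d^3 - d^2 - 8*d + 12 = (d - 2)*(d^2 + d - 6) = (d - 2)^2*(d + 3)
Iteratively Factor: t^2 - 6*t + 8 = (t - 4)*(t - 2)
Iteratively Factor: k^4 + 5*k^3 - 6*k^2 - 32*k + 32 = (k + 4)*(k^3 + k^2 - 10*k + 8) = (k + 4)^2*(k^2 - 3*k + 2) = (k - 1)*(k + 4)^2*(k - 2)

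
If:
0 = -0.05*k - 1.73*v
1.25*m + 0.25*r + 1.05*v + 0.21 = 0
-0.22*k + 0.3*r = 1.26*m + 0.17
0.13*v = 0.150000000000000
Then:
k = -39.92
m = 2.50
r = -18.20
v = 1.15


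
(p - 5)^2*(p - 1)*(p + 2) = p^4 - 9*p^3 + 13*p^2 + 45*p - 50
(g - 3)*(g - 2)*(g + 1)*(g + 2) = g^4 - 2*g^3 - 7*g^2 + 8*g + 12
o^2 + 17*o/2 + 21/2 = (o + 3/2)*(o + 7)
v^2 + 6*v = v*(v + 6)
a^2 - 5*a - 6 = (a - 6)*(a + 1)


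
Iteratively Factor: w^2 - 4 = (w + 2)*(w - 2)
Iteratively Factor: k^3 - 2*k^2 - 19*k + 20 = (k - 1)*(k^2 - k - 20) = (k - 1)*(k + 4)*(k - 5)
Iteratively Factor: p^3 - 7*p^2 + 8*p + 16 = (p - 4)*(p^2 - 3*p - 4) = (p - 4)*(p + 1)*(p - 4)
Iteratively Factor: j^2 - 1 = (j - 1)*(j + 1)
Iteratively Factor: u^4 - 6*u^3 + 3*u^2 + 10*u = (u - 5)*(u^3 - u^2 - 2*u) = u*(u - 5)*(u^2 - u - 2) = u*(u - 5)*(u + 1)*(u - 2)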